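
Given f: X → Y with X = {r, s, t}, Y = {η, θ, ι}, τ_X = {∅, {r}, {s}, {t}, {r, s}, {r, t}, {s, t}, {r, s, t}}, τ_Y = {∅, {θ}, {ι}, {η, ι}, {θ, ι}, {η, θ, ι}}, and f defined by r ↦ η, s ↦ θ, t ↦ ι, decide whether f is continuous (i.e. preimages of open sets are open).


f IS continuous.

Compute f^{-1}(U) for each U ∈ τ_Y:
  U = ∅: f^{-1}(U) = ∅ ∈ τ_X ✓.
  U = {θ}: f^{-1}(U) = {s} ∈ τ_X ✓.
  U = {ι}: f^{-1}(U) = {t} ∈ τ_X ✓.
  U = {η, ι}: f^{-1}(U) = {r, t} ∈ τ_X ✓.
  U = {θ, ι}: f^{-1}(U) = {s, t} ∈ τ_X ✓.
  U = {η, θ, ι}: f^{-1}(U) = {r, s, t} ∈ τ_X ✓.
Every preimage lies in τ_X, so f IS continuous.


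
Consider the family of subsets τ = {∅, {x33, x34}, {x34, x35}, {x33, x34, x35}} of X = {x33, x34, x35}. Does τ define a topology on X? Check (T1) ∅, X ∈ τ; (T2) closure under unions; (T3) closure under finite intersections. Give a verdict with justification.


τ is NOT a topology on X.

Axiom (T1): ∅ ∈ τ? Yes; X ∈ τ? Yes.
Axiom (T2/T3): check pairwise unions and intersections of members of τ.
Counterexample for (T3): {x33, x34} ∩ {x34, x35} = {x34} ∉ τ. Therefore τ is NOT a topology.


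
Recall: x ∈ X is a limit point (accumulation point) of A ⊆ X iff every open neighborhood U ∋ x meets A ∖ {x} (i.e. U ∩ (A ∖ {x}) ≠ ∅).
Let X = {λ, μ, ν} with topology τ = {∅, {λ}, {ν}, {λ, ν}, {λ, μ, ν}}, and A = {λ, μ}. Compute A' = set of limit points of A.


A' = {μ}

For each x ∈ X, list the open sets U ∈ τ with x ∈ U, then check whether U ∩ (A ∖ {x}) ≠ ∅ for every such U.
  x = λ: open {λ} ∋ x has {λ} ∩ (A ∖ {λ}) = ∅, so x is NOT a limit point.
  x = μ: opens ∋ x are {λ, μ, ν}; each meets A ∖ {μ}, so x IS a limit point.
  x = ν: open {ν} ∋ x has {ν} ∩ (A ∖ {ν}) = ∅, so x is NOT a limit point.
Collecting: A' = {μ}.


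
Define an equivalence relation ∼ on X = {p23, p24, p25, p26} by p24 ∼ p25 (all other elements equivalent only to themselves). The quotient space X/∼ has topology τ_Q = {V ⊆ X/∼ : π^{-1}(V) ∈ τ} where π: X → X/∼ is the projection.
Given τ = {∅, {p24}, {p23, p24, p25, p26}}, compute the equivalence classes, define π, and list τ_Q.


X/∼ = {[p23], [p24=p25], [p26]}; |τ_Q| = 2.

Equivalence classes: [p23], [p24=p25], [p26].
Quotient map π: X → X/∼ sends p23 ↦ [p23], p24 ↦ [p24=p25], p25 ↦ [p24=p25], p26 ↦ [p26].
For each subset V ⊆ X/∼, compute π^{-1}(V) ⊆ X and check whether π^{-1}(V) ∈ τ. V is open in τ_Q iff π^{-1}(V) ∈ τ.
  V = {}: π^{-1}(V) = ∅ ∈ τ ✓.
  V = {[p23]}: π^{-1}(V) = {p23} ∉ τ ✗.
  V = {[p24=p25]}: π^{-1}(V) = {p24, p25} ∉ τ ✗.
  V = {[p23], [p24=p25]}: π^{-1}(V) = {p23, p24, p25} ∉ τ ✗.
  V = {[p26]}: π^{-1}(V) = {p26} ∉ τ ✗.
  V = {[p23], [p26]}: π^{-1}(V) = {p23, p26} ∉ τ ✗.
  V = {[p24=p25], [p26]}: π^{-1}(V) = {p24, p25, p26} ∉ τ ✗.
  V = {[p23], [p24=p25], [p26]}: π^{-1}(V) = {p23, p24, p25, p26} ∈ τ ✓.
Open sets in the quotient: τ_Q = {{}, {[p23], [p24=p25], [p26]}} (2 elements).


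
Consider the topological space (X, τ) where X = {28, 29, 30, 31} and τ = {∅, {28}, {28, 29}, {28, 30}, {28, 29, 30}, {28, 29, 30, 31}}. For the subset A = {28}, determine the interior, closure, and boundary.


int(A) = {28}, cl(A) = {28, 29, 30, 31}, ∂A = {29, 30, 31}.

Closed sets in (X, τ) are complements of opens:
  closed(X, τ) = {∅, {31}, {29, 31}, {30, 31}, {29, 30, 31}, {28, 29, 30, 31}}.
int(A) = ⋃ {U ∈ τ : U ⊆ A}. Opens contained in A: ∅, {28}.
Taking the union of these: int(A) = {28}.
cl(A) = ⋂ {C closed : A ⊆ C}. Closed sets containing A: {28, 29, 30, 31}.
Intersecting these: cl(A) = {28, 29, 30, 31}.
∂A = cl(A) ∖ int(A) = {28, 29, 30, 31} ∖ {28} = {29, 30, 31}.


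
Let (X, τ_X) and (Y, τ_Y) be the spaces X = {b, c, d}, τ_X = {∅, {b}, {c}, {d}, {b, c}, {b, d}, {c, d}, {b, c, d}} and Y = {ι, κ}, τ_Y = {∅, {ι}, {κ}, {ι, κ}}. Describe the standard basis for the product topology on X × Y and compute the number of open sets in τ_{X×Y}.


Basis B = {∅ × ∅, {b} × {ι}, {b} × {κ}, {c} × {ι}, {c} × {κ}, {d} × {ι}, {d} × {κ}, {b} × {ι, κ}, {b, c} × {ι}, {b, d} × {ι}, {b, c} × {κ}, {b, d} × {κ}, {c} × {ι, κ}, {c, d} × {ι}, {c, d} × {κ}, {d} × {ι, κ}, {b, c, d} × {ι}, {b, c, d} × {κ}, {b, c} × {ι, κ}, {b, d} × {ι, κ}, {c, d} × {ι, κ}, {b, c, d} × {ι, κ}}; |τ_{X×Y}| = 64.

Enumerate products U × V with U ∈ τ_X, V ∈ τ_Y (deduplicated):
  ∅ × ∅ = {} (∅)
  {b} × {ι} = {(b,ι)}
  {b} × {κ} = {(b,κ)}
  {c} × {ι} = {(c,ι)}
  {c} × {κ} = {(c,κ)}
  {d} × {ι} = {(d,ι)}
  {d} × {κ} = {(d,κ)}
  {b} × {ι, κ} = {(b,ι), (b,κ)}
  {b, c} × {ι} = {(b,ι), (c,ι)}
  {b, d} × {ι} = {(b,ι), (d,ι)}
  {b, c} × {κ} = {(b,κ), (c,κ)}
  {b, d} × {κ} = {(b,κ), (d,κ)}
  {c} × {ι, κ} = {(c,ι), (c,κ)}
  {c, d} × {ι} = {(c,ι), (d,ι)}
  {c, d} × {κ} = {(c,κ), (d,κ)}
  {d} × {ι, κ} = {(d,ι), (d,κ)}
  {b, c, d} × {ι} = {(b,ι), (c,ι), (d,ι)}
  {b, c, d} × {κ} = {(b,κ), (c,κ), (d,κ)}
  {b, c} × {ι, κ} = {(b,ι), (b,κ), (c,ι), (c,κ)}
  {b, d} × {ι, κ} = {(b,ι), (b,κ), (d,ι), (d,κ)}
  {c, d} × {ι, κ} = {(c,ι), (c,κ), (d,ι), (d,κ)}
  {b, c, d} × {ι, κ} = {(b,ι), (b,κ), (c,ι), (c,κ), (d,ι), (d,κ)}
These 22 distinct sets form the basis B.
Close under arbitrary unions to get τ_{X×Y}; counting gives |τ_{X×Y}| = 64.


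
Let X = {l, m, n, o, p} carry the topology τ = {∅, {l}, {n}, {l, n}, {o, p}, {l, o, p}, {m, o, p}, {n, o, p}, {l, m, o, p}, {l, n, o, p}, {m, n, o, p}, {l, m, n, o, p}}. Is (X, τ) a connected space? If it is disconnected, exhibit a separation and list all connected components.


(X, τ) is disconnected; components = [{l}, {n}, {m, o, p}].

Find clopen sets (U ∈ τ with X ∖ U ∈ τ):
  U = ∅, X ∖ U = {l, m, n, o, p} — both open, so U is clopen.
  U = {l}, X ∖ U = {m, n, o, p} — both open, so U is clopen.
  U = {n}, X ∖ U = {l, m, o, p} — both open, so U is clopen.
  U = {l, n}, X ∖ U = {m, o, p} — both open, so U is clopen.
  U = {m, o, p}, X ∖ U = {l, n} — both open, so U is clopen.
  U = {l, m, o, p}, X ∖ U = {n} — both open, so U is clopen.
  U = {m, n, o, p}, X ∖ U = {l} — both open, so U is clopen.
  U = {l, m, n, o, p}, X ∖ U = ∅ — both open, so U is clopen.
Nontrivial clopen(s) exist: e.g. {l, n}. So (X, τ) is disconnected.
Compute connected components by grouping points that agree on all clopens:
  component: {l}
  component: {n}
  component: {m, o, p}


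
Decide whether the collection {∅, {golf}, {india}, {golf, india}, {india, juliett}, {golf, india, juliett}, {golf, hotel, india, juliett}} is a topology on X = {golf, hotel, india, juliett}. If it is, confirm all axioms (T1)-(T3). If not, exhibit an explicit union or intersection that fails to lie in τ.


τ IS a topology on X.

Axiom (T1): ∅ ∈ τ? Yes; X ∈ τ? Yes.
Axiom (T2/T3): check pairwise unions and intersections of members of τ.
All pairwise intersections and unions checked — each lies in τ. Therefore τ satisfies (T1), (T2), (T3): it IS a topology on X.


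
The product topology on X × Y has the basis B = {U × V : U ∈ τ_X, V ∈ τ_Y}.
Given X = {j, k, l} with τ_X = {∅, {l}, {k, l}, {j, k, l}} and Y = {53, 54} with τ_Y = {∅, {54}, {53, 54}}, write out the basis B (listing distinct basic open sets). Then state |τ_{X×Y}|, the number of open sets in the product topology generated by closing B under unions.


Basis B = {∅ × ∅, {l} × {54}, {k, l} × {54}, {l} × {53, 54}, {j, k, l} × {54}, {k, l} × {53, 54}, {j, k, l} × {53, 54}}; |τ_{X×Y}| = 10.

Enumerate products U × V with U ∈ τ_X, V ∈ τ_Y (deduplicated):
  ∅ × ∅ = {} (∅)
  {l} × {54} = {(l,54)}
  {k, l} × {54} = {(k,54), (l,54)}
  {l} × {53, 54} = {(l,53), (l,54)}
  {j, k, l} × {54} = {(j,54), (k,54), (l,54)}
  {k, l} × {53, 54} = {(k,53), (k,54), (l,53), (l,54)}
  {j, k, l} × {53, 54} = {(j,53), (j,54), (k,53), (k,54), (l,53), (l,54)}
These 7 distinct sets form the basis B.
Close under arbitrary unions to get τ_{X×Y}; counting gives |τ_{X×Y}| = 10.


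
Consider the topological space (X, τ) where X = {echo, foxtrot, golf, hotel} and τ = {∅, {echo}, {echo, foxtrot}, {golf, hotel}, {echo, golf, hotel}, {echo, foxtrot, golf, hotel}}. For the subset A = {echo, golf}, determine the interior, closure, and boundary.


int(A) = {echo}, cl(A) = {echo, foxtrot, golf, hotel}, ∂A = {foxtrot, golf, hotel}.

Closed sets in (X, τ) are complements of opens:
  closed(X, τ) = {∅, {foxtrot}, {echo, foxtrot}, {golf, hotel}, {foxtrot, golf, hotel}, {echo, foxtrot, golf, hotel}}.
int(A) = ⋃ {U ∈ τ : U ⊆ A}. Opens contained in A: ∅, {echo}.
Taking the union of these: int(A) = {echo}.
cl(A) = ⋂ {C closed : A ⊆ C}. Closed sets containing A: {echo, foxtrot, golf, hotel}.
Intersecting these: cl(A) = {echo, foxtrot, golf, hotel}.
∂A = cl(A) ∖ int(A) = {echo, foxtrot, golf, hotel} ∖ {echo} = {foxtrot, golf, hotel}.


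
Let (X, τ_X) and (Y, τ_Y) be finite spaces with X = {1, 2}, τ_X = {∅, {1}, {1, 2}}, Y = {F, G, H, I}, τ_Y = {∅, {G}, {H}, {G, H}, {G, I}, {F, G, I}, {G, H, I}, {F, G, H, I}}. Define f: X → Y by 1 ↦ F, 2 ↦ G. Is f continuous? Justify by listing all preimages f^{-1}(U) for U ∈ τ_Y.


f is NOT continuous.

Compute f^{-1}(U) for each U ∈ τ_Y:
  U = ∅: f^{-1}(U) = ∅ ∈ τ_X ✓.
  U = {G}: f^{-1}(U) = {2} ∉ τ_X ✗.
  U = {H}: f^{-1}(U) = ∅ ∈ τ_X ✓.
  U = {G, H}: f^{-1}(U) = {2} ∉ τ_X ✗.
  U = {G, I}: f^{-1}(U) = {2} ∉ τ_X ✗.
  U = {F, G, I}: f^{-1}(U) = {1, 2} ∈ τ_X ✓.
  U = {G, H, I}: f^{-1}(U) = {2} ∉ τ_X ✗.
  U = {F, G, H, I}: f^{-1}(U) = {1, 2} ∈ τ_X ✓.
Found U = {G} with f^{-1}(U) = {2} not in τ_X. Therefore f is NOT continuous.


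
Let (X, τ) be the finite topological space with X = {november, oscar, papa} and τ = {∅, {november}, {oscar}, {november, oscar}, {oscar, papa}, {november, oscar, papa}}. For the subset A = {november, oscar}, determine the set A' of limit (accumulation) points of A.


A' = {papa}

For each x ∈ X, list the open sets U ∈ τ with x ∈ U, then check whether U ∩ (A ∖ {x}) ≠ ∅ for every such U.
  x = november: open {november} ∋ x has {november} ∩ (A ∖ {november}) = ∅, so x is NOT a limit point.
  x = oscar: open {oscar} ∋ x has {oscar} ∩ (A ∖ {oscar}) = ∅, so x is NOT a limit point.
  x = papa: opens ∋ x are {oscar, papa}, {november, oscar, papa}; each meets A ∖ {papa}, so x IS a limit point.
Collecting: A' = {papa}.


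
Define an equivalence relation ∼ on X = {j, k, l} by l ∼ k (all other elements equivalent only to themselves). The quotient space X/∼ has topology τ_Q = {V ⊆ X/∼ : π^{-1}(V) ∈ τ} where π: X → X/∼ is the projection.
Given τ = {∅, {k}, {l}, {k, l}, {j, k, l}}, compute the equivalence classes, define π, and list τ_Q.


X/∼ = {[j], [k=l]}; |τ_Q| = 3.

Equivalence classes: [j], [k=l].
Quotient map π: X → X/∼ sends j ↦ [j], k ↦ [k=l], l ↦ [k=l].
For each subset V ⊆ X/∼, compute π^{-1}(V) ⊆ X and check whether π^{-1}(V) ∈ τ. V is open in τ_Q iff π^{-1}(V) ∈ τ.
  V = {}: π^{-1}(V) = ∅ ∈ τ ✓.
  V = {[j]}: π^{-1}(V) = {j} ∉ τ ✗.
  V = {[k=l]}: π^{-1}(V) = {k, l} ∈ τ ✓.
  V = {[j], [k=l]}: π^{-1}(V) = {j, k, l} ∈ τ ✓.
Open sets in the quotient: τ_Q = {{}, {[k=l]}, {[j], [k=l]}} (3 elements).


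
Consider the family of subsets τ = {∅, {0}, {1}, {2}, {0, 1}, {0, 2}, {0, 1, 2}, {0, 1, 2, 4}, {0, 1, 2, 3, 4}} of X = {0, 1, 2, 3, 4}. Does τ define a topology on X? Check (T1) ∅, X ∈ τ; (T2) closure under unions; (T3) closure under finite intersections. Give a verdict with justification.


τ is NOT a topology on X.

Axiom (T1): ∅ ∈ τ? Yes; X ∈ τ? Yes.
Axiom (T2/T3): check pairwise unions and intersections of members of τ.
Counterexample for (T2): {1} ∪ {2} = {1, 2} ∉ τ. Therefore τ is NOT a topology.


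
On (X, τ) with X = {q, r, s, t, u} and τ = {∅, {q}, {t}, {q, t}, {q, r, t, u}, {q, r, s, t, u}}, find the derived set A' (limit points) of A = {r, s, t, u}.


A' = {r, s, u}

For each x ∈ X, list the open sets U ∈ τ with x ∈ U, then check whether U ∩ (A ∖ {x}) ≠ ∅ for every such U.
  x = q: open {q} ∋ x has {q} ∩ (A ∖ {q}) = ∅, so x is NOT a limit point.
  x = r: opens ∋ x are {q, r, t, u}, {q, r, s, t, u}; each meets A ∖ {r}, so x IS a limit point.
  x = s: opens ∋ x are {q, r, s, t, u}; each meets A ∖ {s}, so x IS a limit point.
  x = t: open {t} ∋ x has {t} ∩ (A ∖ {t}) = ∅, so x is NOT a limit point.
  x = u: opens ∋ x are {q, r, t, u}, {q, r, s, t, u}; each meets A ∖ {u}, so x IS a limit point.
Collecting: A' = {r, s, u}.


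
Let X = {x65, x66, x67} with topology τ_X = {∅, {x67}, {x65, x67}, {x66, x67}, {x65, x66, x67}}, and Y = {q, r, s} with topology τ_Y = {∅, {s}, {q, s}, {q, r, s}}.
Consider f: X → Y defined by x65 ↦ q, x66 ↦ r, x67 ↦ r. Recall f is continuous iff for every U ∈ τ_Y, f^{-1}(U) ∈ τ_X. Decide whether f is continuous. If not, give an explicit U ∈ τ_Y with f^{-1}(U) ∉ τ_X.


f is NOT continuous.

Compute f^{-1}(U) for each U ∈ τ_Y:
  U = ∅: f^{-1}(U) = ∅ ∈ τ_X ✓.
  U = {s}: f^{-1}(U) = ∅ ∈ τ_X ✓.
  U = {q, s}: f^{-1}(U) = {x65} ∉ τ_X ✗.
  U = {q, r, s}: f^{-1}(U) = {x65, x66, x67} ∈ τ_X ✓.
Found U = {q, s} with f^{-1}(U) = {x65} not in τ_X. Therefore f is NOT continuous.


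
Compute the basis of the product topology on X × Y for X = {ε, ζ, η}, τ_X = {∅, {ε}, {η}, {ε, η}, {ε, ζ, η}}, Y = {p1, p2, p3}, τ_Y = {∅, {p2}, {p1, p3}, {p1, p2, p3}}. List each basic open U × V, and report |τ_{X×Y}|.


Basis B = {∅ × ∅, {ε} × {p2}, {η} × {p2}, {ε} × {p1, p3}, {ε, η} × {p2}, {η} × {p1, p3}, {ε} × {p1, p2, p3}, {ε, ζ, η} × {p2}, {η} × {p1, p2, p3}, {ε, η} × {p1, p3}, {ε, η} × {p1, p2, p3}, {ε, ζ, η} × {p1, p3}, {ε, ζ, η} × {p1, p2, p3}}; |τ_{X×Y}| = 25.

Enumerate products U × V with U ∈ τ_X, V ∈ τ_Y (deduplicated):
  ∅ × ∅ = {} (∅)
  {ε} × {p2} = {(ε,p2)}
  {η} × {p2} = {(η,p2)}
  {ε} × {p1, p3} = {(ε,p1), (ε,p3)}
  {ε, η} × {p2} = {(ε,p2), (η,p2)}
  {η} × {p1, p3} = {(η,p1), (η,p3)}
  {ε} × {p1, p2, p3} = {(ε,p1), (ε,p2), (ε,p3)}
  {ε, ζ, η} × {p2} = {(ε,p2), (ζ,p2), (η,p2)}
  {η} × {p1, p2, p3} = {(η,p1), (η,p2), (η,p3)}
  {ε, η} × {p1, p3} = {(ε,p1), (ε,p3), (η,p1), (η,p3)}
  {ε, η} × {p1, p2, p3} = {(ε,p1), (ε,p2), (ε,p3), (η,p1), (η,p2), (η,p3)}
  {ε, ζ, η} × {p1, p3} = {(ε,p1), (ε,p3), (ζ,p1), (ζ,p3), (η,p1), (η,p3)}
  {ε, ζ, η} × {p1, p2, p3} = {(ε,p1), (ε,p2), (ε,p3), (ζ,p1), (ζ,p2), (ζ,p3), (η,p1), (η,p2), (η,p3)}
These 13 distinct sets form the basis B.
Close under arbitrary unions to get τ_{X×Y}; counting gives |τ_{X×Y}| = 25.


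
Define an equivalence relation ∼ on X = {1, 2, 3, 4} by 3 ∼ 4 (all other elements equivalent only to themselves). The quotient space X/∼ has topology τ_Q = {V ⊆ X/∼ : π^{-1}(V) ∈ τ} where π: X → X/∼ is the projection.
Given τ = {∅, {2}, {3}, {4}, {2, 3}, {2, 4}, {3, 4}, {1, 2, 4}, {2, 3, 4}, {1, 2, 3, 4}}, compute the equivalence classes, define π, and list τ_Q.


X/∼ = {[1], [2], [3=4]}; |τ_Q| = 5.

Equivalence classes: [1], [2], [3=4].
Quotient map π: X → X/∼ sends 1 ↦ [1], 2 ↦ [2], 3 ↦ [3=4], 4 ↦ [3=4].
For each subset V ⊆ X/∼, compute π^{-1}(V) ⊆ X and check whether π^{-1}(V) ∈ τ. V is open in τ_Q iff π^{-1}(V) ∈ τ.
  V = {}: π^{-1}(V) = ∅ ∈ τ ✓.
  V = {[1]}: π^{-1}(V) = {1} ∉ τ ✗.
  V = {[2]}: π^{-1}(V) = {2} ∈ τ ✓.
  V = {[1], [2]}: π^{-1}(V) = {1, 2} ∉ τ ✗.
  V = {[3=4]}: π^{-1}(V) = {3, 4} ∈ τ ✓.
  V = {[1], [3=4]}: π^{-1}(V) = {1, 3, 4} ∉ τ ✗.
  V = {[2], [3=4]}: π^{-1}(V) = {2, 3, 4} ∈ τ ✓.
  V = {[1], [2], [3=4]}: π^{-1}(V) = {1, 2, 3, 4} ∈ τ ✓.
Open sets in the quotient: τ_Q = {{}, {[2]}, {[3=4]}, {[2], [3=4]}, {[1], [2], [3=4]}} (5 elements).


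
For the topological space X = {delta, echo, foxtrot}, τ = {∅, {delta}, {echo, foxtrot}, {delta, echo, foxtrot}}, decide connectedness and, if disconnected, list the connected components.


(X, τ) is disconnected; components = [{delta}, {echo, foxtrot}].

Find clopen sets (U ∈ τ with X ∖ U ∈ τ):
  U = ∅, X ∖ U = {delta, echo, foxtrot} — both open, so U is clopen.
  U = {delta}, X ∖ U = {echo, foxtrot} — both open, so U is clopen.
  U = {echo, foxtrot}, X ∖ U = {delta} — both open, so U is clopen.
  U = {delta, echo, foxtrot}, X ∖ U = ∅ — both open, so U is clopen.
Nontrivial clopen(s) exist: e.g. {delta}. So (X, τ) is disconnected.
Compute connected components by grouping points that agree on all clopens:
  component: {delta}
  component: {echo, foxtrot}


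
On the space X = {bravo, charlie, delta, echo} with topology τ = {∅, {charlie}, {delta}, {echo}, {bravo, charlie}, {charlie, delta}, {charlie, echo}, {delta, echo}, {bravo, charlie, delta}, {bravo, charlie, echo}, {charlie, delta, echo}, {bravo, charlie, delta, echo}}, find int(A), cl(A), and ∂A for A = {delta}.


int(A) = {delta}, cl(A) = {delta}, ∂A = ∅.

Closed sets in (X, τ) are complements of opens:
  closed(X, τ) = {∅, {bravo}, {delta}, {echo}, {bravo, charlie}, {bravo, delta}, {bravo, echo}, {delta, echo}, {bravo, charlie, delta}, {bravo, charlie, echo}, {bravo, delta, echo}, {bravo, charlie, delta, echo}}.
int(A) = ⋃ {U ∈ τ : U ⊆ A}. Opens contained in A: ∅, {delta}.
Taking the union of these: int(A) = {delta}.
cl(A) = ⋂ {C closed : A ⊆ C}. Closed sets containing A: {delta}, {bravo, delta}, {delta, echo}, {bravo, charlie, delta}, {bravo, delta, echo}, {bravo, charlie, delta, echo}.
Intersecting these: cl(A) = {delta}.
∂A = cl(A) ∖ int(A) = {delta} ∖ {delta} = ∅.


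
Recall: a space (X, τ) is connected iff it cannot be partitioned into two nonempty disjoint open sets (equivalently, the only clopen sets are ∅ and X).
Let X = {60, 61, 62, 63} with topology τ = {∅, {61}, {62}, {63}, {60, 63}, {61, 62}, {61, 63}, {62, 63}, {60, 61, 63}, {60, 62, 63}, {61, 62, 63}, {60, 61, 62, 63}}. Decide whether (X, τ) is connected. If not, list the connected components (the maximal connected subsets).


(X, τ) is disconnected; components = [{61}, {62}, {60, 63}].

Find clopen sets (U ∈ τ with X ∖ U ∈ τ):
  U = ∅, X ∖ U = {60, 61, 62, 63} — both open, so U is clopen.
  U = {61}, X ∖ U = {60, 62, 63} — both open, so U is clopen.
  U = {62}, X ∖ U = {60, 61, 63} — both open, so U is clopen.
  U = {60, 63}, X ∖ U = {61, 62} — both open, so U is clopen.
  U = {61, 62}, X ∖ U = {60, 63} — both open, so U is clopen.
  U = {60, 61, 63}, X ∖ U = {62} — both open, so U is clopen.
  U = {60, 62, 63}, X ∖ U = {61} — both open, so U is clopen.
  U = {60, 61, 62, 63}, X ∖ U = ∅ — both open, so U is clopen.
Nontrivial clopen(s) exist: e.g. {62}. So (X, τ) is disconnected.
Compute connected components by grouping points that agree on all clopens:
  component: {61}
  component: {62}
  component: {60, 63}


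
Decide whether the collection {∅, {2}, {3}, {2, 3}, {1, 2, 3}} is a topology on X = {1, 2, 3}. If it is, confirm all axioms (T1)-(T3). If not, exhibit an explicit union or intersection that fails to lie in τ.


τ IS a topology on X.

Axiom (T1): ∅ ∈ τ? Yes; X ∈ τ? Yes.
Axiom (T2/T3): check pairwise unions and intersections of members of τ.
All pairwise intersections and unions checked — each lies in τ. Therefore τ satisfies (T1), (T2), (T3): it IS a topology on X.


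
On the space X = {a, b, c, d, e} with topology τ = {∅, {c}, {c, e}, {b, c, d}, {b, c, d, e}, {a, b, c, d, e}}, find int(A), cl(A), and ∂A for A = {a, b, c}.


int(A) = {c}, cl(A) = {a, b, c, d, e}, ∂A = {a, b, d, e}.

Closed sets in (X, τ) are complements of opens:
  closed(X, τ) = {∅, {a}, {a, e}, {a, b, d}, {a, b, d, e}, {a, b, c, d, e}}.
int(A) = ⋃ {U ∈ τ : U ⊆ A}. Opens contained in A: ∅, {c}.
Taking the union of these: int(A) = {c}.
cl(A) = ⋂ {C closed : A ⊆ C}. Closed sets containing A: {a, b, c, d, e}.
Intersecting these: cl(A) = {a, b, c, d, e}.
∂A = cl(A) ∖ int(A) = {a, b, c, d, e} ∖ {c} = {a, b, d, e}.


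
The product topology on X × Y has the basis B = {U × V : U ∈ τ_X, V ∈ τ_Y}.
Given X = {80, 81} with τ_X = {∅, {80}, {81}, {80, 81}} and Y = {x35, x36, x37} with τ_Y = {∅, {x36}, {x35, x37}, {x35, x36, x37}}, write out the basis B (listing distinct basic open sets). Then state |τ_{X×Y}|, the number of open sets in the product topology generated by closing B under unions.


Basis B = {∅ × ∅, {80} × {x36}, {81} × {x36}, {80} × {x35, x37}, {80, 81} × {x36}, {81} × {x35, x37}, {80} × {x35, x36, x37}, {81} × {x35, x36, x37}, {80, 81} × {x35, x37}, {80, 81} × {x35, x36, x37}}; |τ_{X×Y}| = 16.

Enumerate products U × V with U ∈ τ_X, V ∈ τ_Y (deduplicated):
  ∅ × ∅ = {} (∅)
  {80} × {x36} = {(80,x36)}
  {81} × {x36} = {(81,x36)}
  {80} × {x35, x37} = {(80,x35), (80,x37)}
  {80, 81} × {x36} = {(80,x36), (81,x36)}
  {81} × {x35, x37} = {(81,x35), (81,x37)}
  {80} × {x35, x36, x37} = {(80,x35), (80,x36), (80,x37)}
  {81} × {x35, x36, x37} = {(81,x35), (81,x36), (81,x37)}
  {80, 81} × {x35, x37} = {(80,x35), (80,x37), (81,x35), (81,x37)}
  {80, 81} × {x35, x36, x37} = {(80,x35), (80,x36), (80,x37), (81,x35), (81,x36), (81,x37)}
These 10 distinct sets form the basis B.
Close under arbitrary unions to get τ_{X×Y}; counting gives |τ_{X×Y}| = 16.


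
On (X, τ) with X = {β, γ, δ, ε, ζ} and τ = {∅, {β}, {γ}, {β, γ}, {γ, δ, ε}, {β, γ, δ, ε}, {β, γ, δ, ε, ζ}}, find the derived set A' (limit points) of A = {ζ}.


A' = ∅

For each x ∈ X, list the open sets U ∈ τ with x ∈ U, then check whether U ∩ (A ∖ {x}) ≠ ∅ for every such U.
  x = β: open {β} ∋ x has {β} ∩ (A ∖ {β}) = ∅, so x is NOT a limit point.
  x = γ: open {γ} ∋ x has {γ} ∩ (A ∖ {γ}) = ∅, so x is NOT a limit point.
  x = δ: open {γ, δ, ε} ∋ x has {γ, δ, ε} ∩ (A ∖ {δ}) = ∅, so x is NOT a limit point.
  x = ε: open {γ, δ, ε} ∋ x has {γ, δ, ε} ∩ (A ∖ {ε}) = ∅, so x is NOT a limit point.
  x = ζ: open {β, γ, δ, ε, ζ} ∋ x has {β, γ, δ, ε, ζ} ∩ (A ∖ {ζ}) = ∅, so x is NOT a limit point.
Collecting: A' = ∅.


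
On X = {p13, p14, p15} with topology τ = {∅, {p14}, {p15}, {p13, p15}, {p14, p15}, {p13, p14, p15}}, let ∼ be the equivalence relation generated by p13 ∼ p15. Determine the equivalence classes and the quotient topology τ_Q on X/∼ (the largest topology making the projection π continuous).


X/∼ = {[p13=p15], [p14]}; |τ_Q| = 4.

Equivalence classes: [p13=p15], [p14].
Quotient map π: X → X/∼ sends p13 ↦ [p13=p15], p14 ↦ [p14], p15 ↦ [p13=p15].
For each subset V ⊆ X/∼, compute π^{-1}(V) ⊆ X and check whether π^{-1}(V) ∈ τ. V is open in τ_Q iff π^{-1}(V) ∈ τ.
  V = {}: π^{-1}(V) = ∅ ∈ τ ✓.
  V = {[p13=p15]}: π^{-1}(V) = {p13, p15} ∈ τ ✓.
  V = {[p14]}: π^{-1}(V) = {p14} ∈ τ ✓.
  V = {[p13=p15], [p14]}: π^{-1}(V) = {p13, p14, p15} ∈ τ ✓.
Open sets in the quotient: τ_Q = {{}, {[p13=p15]}, {[p14]}, {[p13=p15], [p14]}} (4 elements).


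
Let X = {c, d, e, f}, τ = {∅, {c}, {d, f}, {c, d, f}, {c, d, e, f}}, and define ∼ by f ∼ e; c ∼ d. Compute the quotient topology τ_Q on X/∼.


X/∼ = {[c=d], [e=f]}; |τ_Q| = 2.

Equivalence classes: [c=d], [e=f].
Quotient map π: X → X/∼ sends c ↦ [c=d], d ↦ [c=d], e ↦ [e=f], f ↦ [e=f].
For each subset V ⊆ X/∼, compute π^{-1}(V) ⊆ X and check whether π^{-1}(V) ∈ τ. V is open in τ_Q iff π^{-1}(V) ∈ τ.
  V = {}: π^{-1}(V) = ∅ ∈ τ ✓.
  V = {[c=d]}: π^{-1}(V) = {c, d} ∉ τ ✗.
  V = {[e=f]}: π^{-1}(V) = {e, f} ∉ τ ✗.
  V = {[c=d], [e=f]}: π^{-1}(V) = {c, d, e, f} ∈ τ ✓.
Open sets in the quotient: τ_Q = {{}, {[c=d], [e=f]}} (2 elements).


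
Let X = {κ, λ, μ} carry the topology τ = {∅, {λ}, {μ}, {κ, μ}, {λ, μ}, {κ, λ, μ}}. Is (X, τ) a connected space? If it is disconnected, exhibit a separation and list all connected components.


(X, τ) is disconnected; components = [{λ}, {κ, μ}].

Find clopen sets (U ∈ τ with X ∖ U ∈ τ):
  U = ∅, X ∖ U = {κ, λ, μ} — both open, so U is clopen.
  U = {λ}, X ∖ U = {κ, μ} — both open, so U is clopen.
  U = {κ, μ}, X ∖ U = {λ} — both open, so U is clopen.
  U = {κ, λ, μ}, X ∖ U = ∅ — both open, so U is clopen.
Nontrivial clopen(s) exist: e.g. {λ}. So (X, τ) is disconnected.
Compute connected components by grouping points that agree on all clopens:
  component: {λ}
  component: {κ, μ}


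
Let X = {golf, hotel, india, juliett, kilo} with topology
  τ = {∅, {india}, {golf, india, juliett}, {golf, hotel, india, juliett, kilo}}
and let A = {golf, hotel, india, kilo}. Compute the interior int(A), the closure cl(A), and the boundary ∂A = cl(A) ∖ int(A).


int(A) = {india}, cl(A) = {golf, hotel, india, juliett, kilo}, ∂A = {golf, hotel, juliett, kilo}.

Closed sets in (X, τ) are complements of opens:
  closed(X, τ) = {∅, {hotel, kilo}, {golf, hotel, juliett, kilo}, {golf, hotel, india, juliett, kilo}}.
int(A) = ⋃ {U ∈ τ : U ⊆ A}. Opens contained in A: ∅, {india}.
Taking the union of these: int(A) = {india}.
cl(A) = ⋂ {C closed : A ⊆ C}. Closed sets containing A: {golf, hotel, india, juliett, kilo}.
Intersecting these: cl(A) = {golf, hotel, india, juliett, kilo}.
∂A = cl(A) ∖ int(A) = {golf, hotel, india, juliett, kilo} ∖ {india} = {golf, hotel, juliett, kilo}.


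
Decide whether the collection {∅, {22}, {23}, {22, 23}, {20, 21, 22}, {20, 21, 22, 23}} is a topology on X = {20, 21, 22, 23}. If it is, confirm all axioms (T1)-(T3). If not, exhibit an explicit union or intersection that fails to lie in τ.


τ IS a topology on X.

Axiom (T1): ∅ ∈ τ? Yes; X ∈ τ? Yes.
Axiom (T2/T3): check pairwise unions and intersections of members of τ.
All pairwise intersections and unions checked — each lies in τ. Therefore τ satisfies (T1), (T2), (T3): it IS a topology on X.


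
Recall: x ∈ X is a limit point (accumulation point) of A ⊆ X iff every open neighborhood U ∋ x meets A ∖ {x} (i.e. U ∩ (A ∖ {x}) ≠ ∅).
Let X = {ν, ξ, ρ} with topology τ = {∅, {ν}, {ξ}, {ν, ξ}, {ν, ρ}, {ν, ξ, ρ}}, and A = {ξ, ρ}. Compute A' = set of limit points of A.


A' = ∅

For each x ∈ X, list the open sets U ∈ τ with x ∈ U, then check whether U ∩ (A ∖ {x}) ≠ ∅ for every such U.
  x = ν: open {ν} ∋ x has {ν} ∩ (A ∖ {ν}) = ∅, so x is NOT a limit point.
  x = ξ: open {ξ} ∋ x has {ξ} ∩ (A ∖ {ξ}) = ∅, so x is NOT a limit point.
  x = ρ: open {ν, ρ} ∋ x has {ν, ρ} ∩ (A ∖ {ρ}) = ∅, so x is NOT a limit point.
Collecting: A' = ∅.


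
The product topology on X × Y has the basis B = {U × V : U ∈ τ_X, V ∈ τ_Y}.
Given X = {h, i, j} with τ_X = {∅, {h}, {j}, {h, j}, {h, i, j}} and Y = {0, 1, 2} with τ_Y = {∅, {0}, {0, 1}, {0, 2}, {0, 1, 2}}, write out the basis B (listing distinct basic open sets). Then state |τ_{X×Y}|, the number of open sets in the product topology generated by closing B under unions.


Basis B = {∅ × ∅, {h} × {0}, {j} × {0}, {h} × {0, 1}, {h} × {0, 2}, {h, j} × {0}, {j} × {0, 1}, {j} × {0, 2}, {h} × {0, 1, 2}, {h, i, j} × {0}, {j} × {0, 1, 2}, {h, j} × {0, 1}, {h, j} × {0, 2}, {h, j} × {0, 1, 2}, {h, i, j} × {0, 1}, {h, i, j} × {0, 2}, {h, i, j} × {0, 1, 2}}; |τ_{X×Y}| = 50.

Enumerate products U × V with U ∈ τ_X, V ∈ τ_Y (deduplicated):
  ∅ × ∅ = {} (∅)
  {h} × {0} = {(h,0)}
  {j} × {0} = {(j,0)}
  {h} × {0, 1} = {(h,0), (h,1)}
  {h} × {0, 2} = {(h,0), (h,2)}
  {h, j} × {0} = {(h,0), (j,0)}
  {j} × {0, 1} = {(j,0), (j,1)}
  {j} × {0, 2} = {(j,0), (j,2)}
  {h} × {0, 1, 2} = {(h,0), (h,1), (h,2)}
  {h, i, j} × {0} = {(h,0), (i,0), (j,0)}
  {j} × {0, 1, 2} = {(j,0), (j,1), (j,2)}
  {h, j} × {0, 1} = {(h,0), (h,1), (j,0), (j,1)}
  {h, j} × {0, 2} = {(h,0), (h,2), (j,0), (j,2)}
  {h, j} × {0, 1, 2} = {(h,0), (h,1), (h,2), (j,0), (j,1), (j,2)}
  {h, i, j} × {0, 1} = {(h,0), (h,1), (i,0), (i,1), (j,0), (j,1)}
  {h, i, j} × {0, 2} = {(h,0), (h,2), (i,0), (i,2), (j,0), (j,2)}
  {h, i, j} × {0, 1, 2} = {(h,0), (h,1), (h,2), (i,0), (i,1), (i,2), (j,0), (j,1), (j,2)}
These 17 distinct sets form the basis B.
Close under arbitrary unions to get τ_{X×Y}; counting gives |τ_{X×Y}| = 50.


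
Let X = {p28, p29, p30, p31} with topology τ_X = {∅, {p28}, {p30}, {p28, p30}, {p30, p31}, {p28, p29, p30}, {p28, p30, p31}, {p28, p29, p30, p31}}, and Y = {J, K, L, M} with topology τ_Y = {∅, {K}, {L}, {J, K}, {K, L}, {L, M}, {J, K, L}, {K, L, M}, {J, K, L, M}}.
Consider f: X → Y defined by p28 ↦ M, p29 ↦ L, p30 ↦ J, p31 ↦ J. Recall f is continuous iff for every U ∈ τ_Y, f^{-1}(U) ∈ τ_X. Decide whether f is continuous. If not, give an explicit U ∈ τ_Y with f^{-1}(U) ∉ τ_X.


f is NOT continuous.

Compute f^{-1}(U) for each U ∈ τ_Y:
  U = ∅: f^{-1}(U) = ∅ ∈ τ_X ✓.
  U = {K}: f^{-1}(U) = ∅ ∈ τ_X ✓.
  U = {L}: f^{-1}(U) = {p29} ∉ τ_X ✗.
  U = {J, K}: f^{-1}(U) = {p30, p31} ∈ τ_X ✓.
  U = {K, L}: f^{-1}(U) = {p29} ∉ τ_X ✗.
  U = {L, M}: f^{-1}(U) = {p28, p29} ∉ τ_X ✗.
  U = {J, K, L}: f^{-1}(U) = {p29, p30, p31} ∉ τ_X ✗.
  U = {K, L, M}: f^{-1}(U) = {p28, p29} ∉ τ_X ✗.
  U = {J, K, L, M}: f^{-1}(U) = {p28, p29, p30, p31} ∈ τ_X ✓.
Found U = {L} with f^{-1}(U) = {p29} not in τ_X. Therefore f is NOT continuous.


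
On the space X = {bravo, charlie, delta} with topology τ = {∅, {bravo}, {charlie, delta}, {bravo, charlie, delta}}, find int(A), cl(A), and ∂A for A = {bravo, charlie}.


int(A) = {bravo}, cl(A) = {bravo, charlie, delta}, ∂A = {charlie, delta}.

Closed sets in (X, τ) are complements of opens:
  closed(X, τ) = {∅, {bravo}, {charlie, delta}, {bravo, charlie, delta}}.
int(A) = ⋃ {U ∈ τ : U ⊆ A}. Opens contained in A: ∅, {bravo}.
Taking the union of these: int(A) = {bravo}.
cl(A) = ⋂ {C closed : A ⊆ C}. Closed sets containing A: {bravo, charlie, delta}.
Intersecting these: cl(A) = {bravo, charlie, delta}.
∂A = cl(A) ∖ int(A) = {bravo, charlie, delta} ∖ {bravo} = {charlie, delta}.


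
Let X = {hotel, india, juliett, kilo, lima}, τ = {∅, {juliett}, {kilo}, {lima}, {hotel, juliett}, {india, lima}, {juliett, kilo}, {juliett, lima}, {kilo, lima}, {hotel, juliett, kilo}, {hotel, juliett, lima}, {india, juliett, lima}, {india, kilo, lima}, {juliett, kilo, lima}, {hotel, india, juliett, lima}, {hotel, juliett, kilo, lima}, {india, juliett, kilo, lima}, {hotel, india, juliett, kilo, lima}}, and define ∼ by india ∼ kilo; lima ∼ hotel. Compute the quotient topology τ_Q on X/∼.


X/∼ = {[hotel=lima], [india=kilo], [juliett]}; |τ_Q| = 4.

Equivalence classes: [hotel=lima], [india=kilo], [juliett].
Quotient map π: X → X/∼ sends hotel ↦ [hotel=lima], india ↦ [india=kilo], juliett ↦ [juliett], kilo ↦ [india=kilo], lima ↦ [hotel=lima].
For each subset V ⊆ X/∼, compute π^{-1}(V) ⊆ X and check whether π^{-1}(V) ∈ τ. V is open in τ_Q iff π^{-1}(V) ∈ τ.
  V = {}: π^{-1}(V) = ∅ ∈ τ ✓.
  V = {[hotel=lima]}: π^{-1}(V) = {hotel, lima} ∉ τ ✗.
  V = {[india=kilo]}: π^{-1}(V) = {india, kilo} ∉ τ ✗.
  V = {[hotel=lima], [india=kilo]}: π^{-1}(V) = {hotel, india, kilo, lima} ∉ τ ✗.
  V = {[juliett]}: π^{-1}(V) = {juliett} ∈ τ ✓.
  V = {[hotel=lima], [juliett]}: π^{-1}(V) = {hotel, juliett, lima} ∈ τ ✓.
  V = {[india=kilo], [juliett]}: π^{-1}(V) = {india, juliett, kilo} ∉ τ ✗.
  V = {[hotel=lima], [india=kilo], [juliett]}: π^{-1}(V) = {hotel, india, juliett, kilo, lima} ∈ τ ✓.
Open sets in the quotient: τ_Q = {{}, {[juliett]}, {[hotel=lima], [juliett]}, {[hotel=lima], [india=kilo], [juliett]}} (4 elements).


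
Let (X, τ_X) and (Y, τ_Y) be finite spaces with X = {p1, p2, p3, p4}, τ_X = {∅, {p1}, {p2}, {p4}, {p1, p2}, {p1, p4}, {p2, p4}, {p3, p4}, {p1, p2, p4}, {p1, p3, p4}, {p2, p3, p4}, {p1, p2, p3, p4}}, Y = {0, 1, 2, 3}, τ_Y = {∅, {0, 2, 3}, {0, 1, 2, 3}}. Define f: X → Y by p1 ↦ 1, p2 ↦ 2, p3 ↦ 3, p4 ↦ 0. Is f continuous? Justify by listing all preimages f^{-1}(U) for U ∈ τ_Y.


f IS continuous.

Compute f^{-1}(U) for each U ∈ τ_Y:
  U = ∅: f^{-1}(U) = ∅ ∈ τ_X ✓.
  U = {0, 2, 3}: f^{-1}(U) = {p2, p3, p4} ∈ τ_X ✓.
  U = {0, 1, 2, 3}: f^{-1}(U) = {p1, p2, p3, p4} ∈ τ_X ✓.
Every preimage lies in τ_X, so f IS continuous.


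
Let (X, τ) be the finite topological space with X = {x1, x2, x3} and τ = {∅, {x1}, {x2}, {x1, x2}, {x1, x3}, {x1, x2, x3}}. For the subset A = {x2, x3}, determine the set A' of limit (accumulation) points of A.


A' = ∅

For each x ∈ X, list the open sets U ∈ τ with x ∈ U, then check whether U ∩ (A ∖ {x}) ≠ ∅ for every such U.
  x = x1: open {x1} ∋ x has {x1} ∩ (A ∖ {x1}) = ∅, so x is NOT a limit point.
  x = x2: open {x2} ∋ x has {x2} ∩ (A ∖ {x2}) = ∅, so x is NOT a limit point.
  x = x3: open {x1, x3} ∋ x has {x1, x3} ∩ (A ∖ {x3}) = ∅, so x is NOT a limit point.
Collecting: A' = ∅.


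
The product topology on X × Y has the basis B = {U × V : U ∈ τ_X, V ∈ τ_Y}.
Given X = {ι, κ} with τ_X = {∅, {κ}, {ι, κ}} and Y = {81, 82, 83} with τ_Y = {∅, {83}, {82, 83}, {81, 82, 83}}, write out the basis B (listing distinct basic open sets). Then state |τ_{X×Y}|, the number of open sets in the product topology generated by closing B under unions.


Basis B = {∅ × ∅, {κ} × {83}, {ι, κ} × {83}, {κ} × {82, 83}, {κ} × {81, 82, 83}, {ι, κ} × {82, 83}, {ι, κ} × {81, 82, 83}}; |τ_{X×Y}| = 10.

Enumerate products U × V with U ∈ τ_X, V ∈ τ_Y (deduplicated):
  ∅ × ∅ = {} (∅)
  {κ} × {83} = {(κ,83)}
  {ι, κ} × {83} = {(ι,83), (κ,83)}
  {κ} × {82, 83} = {(κ,82), (κ,83)}
  {κ} × {81, 82, 83} = {(κ,81), (κ,82), (κ,83)}
  {ι, κ} × {82, 83} = {(ι,82), (ι,83), (κ,82), (κ,83)}
  {ι, κ} × {81, 82, 83} = {(ι,81), (ι,82), (ι,83), (κ,81), (κ,82), (κ,83)}
These 7 distinct sets form the basis B.
Close under arbitrary unions to get τ_{X×Y}; counting gives |τ_{X×Y}| = 10.


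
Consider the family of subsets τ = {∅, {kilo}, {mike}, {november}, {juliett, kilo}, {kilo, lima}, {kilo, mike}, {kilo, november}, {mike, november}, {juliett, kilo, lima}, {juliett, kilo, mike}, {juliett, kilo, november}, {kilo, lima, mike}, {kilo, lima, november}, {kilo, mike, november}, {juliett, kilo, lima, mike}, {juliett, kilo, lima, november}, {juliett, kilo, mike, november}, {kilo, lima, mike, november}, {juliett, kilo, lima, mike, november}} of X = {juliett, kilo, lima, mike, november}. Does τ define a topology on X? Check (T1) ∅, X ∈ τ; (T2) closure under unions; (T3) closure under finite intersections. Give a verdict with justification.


τ IS a topology on X.

Axiom (T1): ∅ ∈ τ? Yes; X ∈ τ? Yes.
Axiom (T2/T3): check pairwise unions and intersections of members of τ.
All pairwise intersections and unions checked — each lies in τ. Therefore τ satisfies (T1), (T2), (T3): it IS a topology on X.


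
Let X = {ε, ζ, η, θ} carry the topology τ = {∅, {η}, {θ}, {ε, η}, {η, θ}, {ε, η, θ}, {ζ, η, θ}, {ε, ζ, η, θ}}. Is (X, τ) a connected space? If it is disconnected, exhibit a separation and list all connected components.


(X, τ) is connected.

Find clopen sets (U ∈ τ with X ∖ U ∈ τ):
  U = ∅, X ∖ U = {ε, ζ, η, θ} — both open, so U is clopen.
  U = {ε, ζ, η, θ}, X ∖ U = ∅ — both open, so U is clopen.
Only trivial clopens (∅ and X) exist, so (X, τ) is connected.
Compute connected components by grouping points that agree on all clopens:
  component: {ε, ζ, η, θ}


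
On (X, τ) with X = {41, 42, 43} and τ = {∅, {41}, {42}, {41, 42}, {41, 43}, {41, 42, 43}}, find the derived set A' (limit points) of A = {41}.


A' = {43}

For each x ∈ X, list the open sets U ∈ τ with x ∈ U, then check whether U ∩ (A ∖ {x}) ≠ ∅ for every such U.
  x = 41: open {41} ∋ x has {41} ∩ (A ∖ {41}) = ∅, so x is NOT a limit point.
  x = 42: open {42} ∋ x has {42} ∩ (A ∖ {42}) = ∅, so x is NOT a limit point.
  x = 43: opens ∋ x are {41, 43}, {41, 42, 43}; each meets A ∖ {43}, so x IS a limit point.
Collecting: A' = {43}.


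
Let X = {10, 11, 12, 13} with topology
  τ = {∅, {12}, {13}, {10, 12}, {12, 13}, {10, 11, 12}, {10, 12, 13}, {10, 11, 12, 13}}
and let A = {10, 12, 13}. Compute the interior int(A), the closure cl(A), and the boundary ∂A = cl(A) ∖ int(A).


int(A) = {10, 12, 13}, cl(A) = {10, 11, 12, 13}, ∂A = {11}.

Closed sets in (X, τ) are complements of opens:
  closed(X, τ) = {∅, {11}, {13}, {10, 11}, {11, 13}, {10, 11, 12}, {10, 11, 13}, {10, 11, 12, 13}}.
int(A) = ⋃ {U ∈ τ : U ⊆ A}. Opens contained in A: ∅, {12}, {13}, {10, 12}, {12, 13}, {10, 12, 13}.
Taking the union of these: int(A) = {10, 12, 13}.
cl(A) = ⋂ {C closed : A ⊆ C}. Closed sets containing A: {10, 11, 12, 13}.
Intersecting these: cl(A) = {10, 11, 12, 13}.
∂A = cl(A) ∖ int(A) = {10, 11, 12, 13} ∖ {10, 12, 13} = {11}.


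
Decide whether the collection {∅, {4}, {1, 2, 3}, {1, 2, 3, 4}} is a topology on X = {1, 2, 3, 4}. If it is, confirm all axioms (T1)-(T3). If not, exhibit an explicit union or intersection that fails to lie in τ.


τ IS a topology on X.

Axiom (T1): ∅ ∈ τ? Yes; X ∈ τ? Yes.
Axiom (T2/T3): check pairwise unions and intersections of members of τ.
All pairwise intersections and unions checked — each lies in τ. Therefore τ satisfies (T1), (T2), (T3): it IS a topology on X.


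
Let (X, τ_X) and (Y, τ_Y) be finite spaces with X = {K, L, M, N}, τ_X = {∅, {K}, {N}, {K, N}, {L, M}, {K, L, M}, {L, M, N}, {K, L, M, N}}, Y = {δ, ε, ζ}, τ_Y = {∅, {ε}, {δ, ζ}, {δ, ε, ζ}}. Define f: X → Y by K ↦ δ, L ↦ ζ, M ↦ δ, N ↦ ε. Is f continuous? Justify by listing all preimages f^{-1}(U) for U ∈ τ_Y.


f IS continuous.

Compute f^{-1}(U) for each U ∈ τ_Y:
  U = ∅: f^{-1}(U) = ∅ ∈ τ_X ✓.
  U = {ε}: f^{-1}(U) = {N} ∈ τ_X ✓.
  U = {δ, ζ}: f^{-1}(U) = {K, L, M} ∈ τ_X ✓.
  U = {δ, ε, ζ}: f^{-1}(U) = {K, L, M, N} ∈ τ_X ✓.
Every preimage lies in τ_X, so f IS continuous.


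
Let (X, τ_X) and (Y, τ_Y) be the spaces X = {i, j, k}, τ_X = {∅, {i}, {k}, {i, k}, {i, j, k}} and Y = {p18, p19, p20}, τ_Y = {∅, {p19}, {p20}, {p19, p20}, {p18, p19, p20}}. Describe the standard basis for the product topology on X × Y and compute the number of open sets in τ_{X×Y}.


Basis B = {∅ × ∅, {i} × {p19}, {i} × {p20}, {k} × {p19}, {k} × {p20}, {i} × {p19, p20}, {i, k} × {p19}, {i, k} × {p20}, {k} × {p19, p20}, {i} × {p18, p19, p20}, {i, j, k} × {p19}, {i, j, k} × {p20}, {k} × {p18, p19, p20}, {i, k} × {p19, p20}, {i, k} × {p18, p19, p20}, {i, j, k} × {p19, p20}, {i, j, k} × {p18, p19, p20}}; |τ_{X×Y}| = 48.

Enumerate products U × V with U ∈ τ_X, V ∈ τ_Y (deduplicated):
  ∅ × ∅ = {} (∅)
  {i} × {p19} = {(i,p19)}
  {i} × {p20} = {(i,p20)}
  {k} × {p19} = {(k,p19)}
  {k} × {p20} = {(k,p20)}
  {i} × {p19, p20} = {(i,p19), (i,p20)}
  {i, k} × {p19} = {(i,p19), (k,p19)}
  {i, k} × {p20} = {(i,p20), (k,p20)}
  {k} × {p19, p20} = {(k,p19), (k,p20)}
  {i} × {p18, p19, p20} = {(i,p18), (i,p19), (i,p20)}
  {i, j, k} × {p19} = {(i,p19), (j,p19), (k,p19)}
  {i, j, k} × {p20} = {(i,p20), (j,p20), (k,p20)}
  {k} × {p18, p19, p20} = {(k,p18), (k,p19), (k,p20)}
  {i, k} × {p19, p20} = {(i,p19), (i,p20), (k,p19), (k,p20)}
  {i, k} × {p18, p19, p20} = {(i,p18), (i,p19), (i,p20), (k,p18), (k,p19), (k,p20)}
  {i, j, k} × {p19, p20} = {(i,p19), (i,p20), (j,p19), (j,p20), (k,p19), (k,p20)}
  {i, j, k} × {p18, p19, p20} = {(i,p18), (i,p19), (i,p20), (j,p18), (j,p19), (j,p20), (k,p18), (k,p19), (k,p20)}
These 17 distinct sets form the basis B.
Close under arbitrary unions to get τ_{X×Y}; counting gives |τ_{X×Y}| = 48.
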